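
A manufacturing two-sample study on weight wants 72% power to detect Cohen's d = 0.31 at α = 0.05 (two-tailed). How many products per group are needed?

z_{α/2} = 1.96, z_β = Φ⁻¹(0.72) = 0.583. For small effect (d = 0.31): n per group = 2(z_{α/2} + z_β)²/d² = 2(1.96 + 0.583)²/0.31² = 134.6 → 135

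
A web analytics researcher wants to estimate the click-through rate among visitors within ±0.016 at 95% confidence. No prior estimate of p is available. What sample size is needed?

Conservative approach: use p = 0.5 (maximizes p(1-p) = 0.25). n = z²(0.25)/E² = 1.96²×0.25/0.016² = 3751.6 → n = 3752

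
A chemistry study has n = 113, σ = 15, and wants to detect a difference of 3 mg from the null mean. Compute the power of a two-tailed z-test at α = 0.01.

SE = σ/√n = 15/√113 = 1.411. Non-centrality λ = d/SE = 3/1.411 = 2.126. Power ≈ Φ(λ - z_{α/2}) = Φ(2.126 - 2.576) = Φ(-0.45) = 0.326.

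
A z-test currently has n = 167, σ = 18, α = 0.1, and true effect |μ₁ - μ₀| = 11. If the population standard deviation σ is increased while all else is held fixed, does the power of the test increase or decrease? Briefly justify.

Power decreases: a larger σ inflates the standard error σ/√n, pulling the sampling distribution under H₁ back toward the critical value.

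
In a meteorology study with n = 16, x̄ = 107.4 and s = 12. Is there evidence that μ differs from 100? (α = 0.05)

t = (x̄ - μ₀)/(s/√n) = (107.4 - 100)/(12/√16) = 2.467. df = 15, critical t = ±2.131. Reject H₀.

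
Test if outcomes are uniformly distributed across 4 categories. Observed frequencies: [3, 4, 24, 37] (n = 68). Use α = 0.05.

Expected = 17 each. χ² = Σ(O-E)²/E = 47.882. df = 3, critical value = 7.815. Reject H₀.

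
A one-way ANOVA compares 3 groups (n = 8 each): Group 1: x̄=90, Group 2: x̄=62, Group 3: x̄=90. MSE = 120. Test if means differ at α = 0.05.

Grand mean = 80.67. SS_between = 4181.33, MS_between = 2090.67. F = 17.422, F_crit ≈ 3.467. Reject H₀.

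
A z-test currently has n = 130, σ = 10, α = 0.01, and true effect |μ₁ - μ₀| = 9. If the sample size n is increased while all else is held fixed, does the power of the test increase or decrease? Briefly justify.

Power increases: a larger n shrinks the standard error σ/√n, moving the sampling distribution under H₁ further from the critical value.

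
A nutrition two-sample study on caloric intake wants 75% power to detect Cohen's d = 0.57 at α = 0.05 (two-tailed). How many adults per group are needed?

z_{α/2} = 1.96, z_β = Φ⁻¹(0.75) = 0.674. For medium effect (d = 0.57): n per group = 2(z_{α/2} + z_β)²/d² = 2(1.96 + 0.674)²/0.57² = 42.7 → 43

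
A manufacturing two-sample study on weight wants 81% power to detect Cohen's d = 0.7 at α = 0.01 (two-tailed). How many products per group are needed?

z_{α/2} = 2.576, z_β = Φ⁻¹(0.81) = 0.878. For medium effect (d = 0.7): n per group = 2(z_{α/2} + z_β)²/d² = 2(2.576 + 0.878)²/0.7² = 48.7 → 49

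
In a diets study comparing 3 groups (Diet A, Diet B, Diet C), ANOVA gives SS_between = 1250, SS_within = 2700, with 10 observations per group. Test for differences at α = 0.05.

df_between = 2, df_within = 27. F = MS_between/MS_within = 625.0/100.0 = 6.25. F_crit ≈ 3.354. Reject H₀. At least one mean differs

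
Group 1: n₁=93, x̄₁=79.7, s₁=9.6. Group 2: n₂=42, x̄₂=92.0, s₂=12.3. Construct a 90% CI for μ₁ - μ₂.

Difference = -12.3. SE = √(9.6²/93 + 12.3²/42) = 2.143. CI = (-15.83, -8.77)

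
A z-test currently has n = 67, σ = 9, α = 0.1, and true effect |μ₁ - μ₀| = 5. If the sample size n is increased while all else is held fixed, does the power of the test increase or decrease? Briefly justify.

Power increases: a larger n shrinks the standard error σ/√n, moving the sampling distribution under H₁ further from the critical value.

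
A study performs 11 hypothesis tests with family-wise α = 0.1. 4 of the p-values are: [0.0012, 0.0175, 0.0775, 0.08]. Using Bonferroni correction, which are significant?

Bonferroni α = 0.1/11 = 0.00909. Significant p-values: [0.0012]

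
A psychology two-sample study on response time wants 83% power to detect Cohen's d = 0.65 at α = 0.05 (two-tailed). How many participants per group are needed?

z_{α/2} = 1.96, z_β = Φ⁻¹(0.83) = 0.954. For medium effect (d = 0.65): n per group = 2(z_{α/2} + z_β)²/d² = 2(1.96 + 0.954)²/0.65² = 40.2 → 41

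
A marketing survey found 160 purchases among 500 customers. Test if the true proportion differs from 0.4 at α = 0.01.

p̂ = 0.32, p₀ = 0.4. z = (p̂ - p₀)/√(p₀(1-p₀)/n) = -3.651. Critical: ±2.576. Reject H₀.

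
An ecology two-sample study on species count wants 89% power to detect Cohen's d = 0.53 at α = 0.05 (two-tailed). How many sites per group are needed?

z_{α/2} = 1.96, z_β = Φ⁻¹(0.89) = 1.227. For medium effect (d = 0.53): n per group = 2(z_{α/2} + z_β)²/d² = 2(1.96 + 1.227)²/0.53² = 72.3 → 73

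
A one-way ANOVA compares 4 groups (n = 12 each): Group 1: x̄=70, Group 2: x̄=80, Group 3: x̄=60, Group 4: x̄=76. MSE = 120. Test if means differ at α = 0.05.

Grand mean = 71.5. SS_between = 2724.0, MS_between = 908.0. F = 7.567, F_crit ≈ 2.816. Reject H₀.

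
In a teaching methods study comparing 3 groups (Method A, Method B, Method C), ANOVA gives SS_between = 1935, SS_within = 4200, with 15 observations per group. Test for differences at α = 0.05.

df_between = 2, df_within = 42. F = MS_between/MS_within = 967.5/100.0 = 9.675. F_crit ≈ 3.22. Reject H₀. At least one mean differs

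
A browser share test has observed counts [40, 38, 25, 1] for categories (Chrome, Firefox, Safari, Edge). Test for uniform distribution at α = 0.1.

Expected = 26 each. χ² = Σ(O-E)²/E = 37.154. df = 3, critical value = 6.251. Reject H₀.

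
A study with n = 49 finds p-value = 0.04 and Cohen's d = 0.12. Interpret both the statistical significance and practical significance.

Statistically significant (p = 0.04 < 0.05). Cohen's d = 0.12 indicates a very small effect size. Both statistical and practical significance should be considered.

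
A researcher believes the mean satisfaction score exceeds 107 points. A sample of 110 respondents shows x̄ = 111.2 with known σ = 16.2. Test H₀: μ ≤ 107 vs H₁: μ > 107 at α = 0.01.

z = 2.719. Critical value: 2.33. Reject H₀.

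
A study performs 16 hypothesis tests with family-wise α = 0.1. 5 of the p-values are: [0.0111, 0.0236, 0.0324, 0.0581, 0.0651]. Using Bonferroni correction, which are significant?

Bonferroni α = 0.1/16 = 0.00625. None of the given p-values are significant.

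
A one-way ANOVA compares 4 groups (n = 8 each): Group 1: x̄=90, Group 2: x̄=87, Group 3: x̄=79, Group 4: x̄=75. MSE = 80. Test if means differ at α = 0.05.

Grand mean = 82.75. SS_between = 1158.0, MS_between = 386.0. F = 4.825, F_crit ≈ 2.947. Reject H₀.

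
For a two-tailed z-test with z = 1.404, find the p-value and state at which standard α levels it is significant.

p = 2·P(Z > |1.404|) = 2·(1 - Φ(1.404)) ≈ 0.1603. Not significant at any standard level.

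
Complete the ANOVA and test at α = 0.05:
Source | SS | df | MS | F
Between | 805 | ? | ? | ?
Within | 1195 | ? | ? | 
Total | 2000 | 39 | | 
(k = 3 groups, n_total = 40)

df_between = 2, df_within = 37. MS_between = 402.5, MS_within = 32.3. F = 12.462, F_crit ≈ 3.252. Reject H₀.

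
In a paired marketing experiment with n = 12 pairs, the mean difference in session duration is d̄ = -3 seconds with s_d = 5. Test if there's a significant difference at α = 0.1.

t = d̄/(s_d/√n) = -3/(5/√12) = -2.078. df = 11, critical t = ±1.796. Reject H₀.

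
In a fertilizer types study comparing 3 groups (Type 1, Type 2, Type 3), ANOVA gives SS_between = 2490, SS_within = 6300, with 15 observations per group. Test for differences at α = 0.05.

df_between = 2, df_within = 42. F = MS_between/MS_within = 1245.0/150.0 = 8.3. F_crit ≈ 3.22. Reject H₀. At least one mean differs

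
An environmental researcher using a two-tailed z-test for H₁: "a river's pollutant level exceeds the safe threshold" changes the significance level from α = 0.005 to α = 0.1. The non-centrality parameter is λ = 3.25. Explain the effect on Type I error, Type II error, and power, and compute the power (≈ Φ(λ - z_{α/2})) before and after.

Increasing α from 0.005 to 0.1:
• Type I error rate increases (α is the Type I rate by definition).
• Critical value moves from z_{α/2} = 2.807 to 1.645, so power = Φ(λ - z_{α/2}) goes from Φ(3.25 - 2.807) = 0.671 to Φ(3.25 - 1.645) = 0.946.
• Type II error rate β = 1 - power therefore decreases (0.329 → 0.054).
Appropriate when false negatives are costly — here, allowing unsafe pollution to continue.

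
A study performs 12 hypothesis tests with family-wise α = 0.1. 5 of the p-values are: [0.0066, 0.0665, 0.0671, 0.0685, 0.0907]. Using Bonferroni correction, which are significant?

Bonferroni α = 0.1/12 = 0.00833. Significant p-values: [0.0066]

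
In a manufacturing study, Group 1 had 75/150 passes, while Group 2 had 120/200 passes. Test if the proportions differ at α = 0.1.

p̂₁ = 0.5, p̂₂ = 0.6, pooled p̂ = 0.557. z = -1.864. Critical: ±1.645. Reject H₀.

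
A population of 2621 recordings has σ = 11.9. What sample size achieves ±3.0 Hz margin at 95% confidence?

Without FPC: n₀ = (1.96×11.9/3.0)² = 60.445. With FPC: n = n₀N/(n₀+N-1) = 59.1 → n = 60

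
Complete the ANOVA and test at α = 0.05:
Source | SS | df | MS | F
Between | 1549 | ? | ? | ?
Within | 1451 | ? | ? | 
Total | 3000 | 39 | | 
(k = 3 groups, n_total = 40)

df_between = 2, df_within = 37. MS_between = 774.5, MS_within = 39.22. F = 19.749, F_crit ≈ 3.252. Reject H₀.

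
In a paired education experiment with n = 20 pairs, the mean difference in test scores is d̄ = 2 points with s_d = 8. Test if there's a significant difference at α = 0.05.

t = d̄/(s_d/√n) = 2/(8/√20) = 1.118. df = 19, critical t = ±2.093. Fail to reject H₀.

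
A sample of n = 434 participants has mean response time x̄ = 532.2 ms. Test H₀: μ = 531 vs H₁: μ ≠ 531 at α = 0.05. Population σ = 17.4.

z = (x̄ - μ₀)/(σ/√n) = (532.2 - 531)/(17.4/√434) = 1.437. Critical value: ±1.96. Since |1.437| ≤ 1.96, Fail to reject H₀.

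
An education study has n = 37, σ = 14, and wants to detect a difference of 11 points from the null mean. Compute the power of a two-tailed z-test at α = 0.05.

SE = σ/√n = 14/√37 = 2.302. Non-centrality λ = d/SE = 11/2.302 = 4.779. Power ≈ Φ(λ - z_{α/2}) = Φ(4.779 - 1.96) = Φ(2.819) = 0.998.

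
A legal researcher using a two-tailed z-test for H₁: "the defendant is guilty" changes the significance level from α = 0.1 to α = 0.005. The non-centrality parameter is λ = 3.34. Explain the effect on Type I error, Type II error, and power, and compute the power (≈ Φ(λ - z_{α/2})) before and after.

Decreasing α from 0.1 to 0.005:
• Type I error rate decreases (α is the Type I rate by definition).
• Critical value moves from z_{α/2} = 1.645 to 2.807, so power = Φ(λ - z_{α/2}) goes from Φ(3.34 - 1.645) = 0.955 to Φ(3.34 - 2.807) = 0.703.
• Type II error rate β = 1 - power therefore increases (0.045 → 0.297).
Appropriate when false positives are costly — here, convicting an innocent person.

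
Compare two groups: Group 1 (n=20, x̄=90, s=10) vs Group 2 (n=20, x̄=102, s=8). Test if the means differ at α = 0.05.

Pooled sp = 9.06. t = -4.191, df = 38. Critical t = ±2.024. Reject H₀.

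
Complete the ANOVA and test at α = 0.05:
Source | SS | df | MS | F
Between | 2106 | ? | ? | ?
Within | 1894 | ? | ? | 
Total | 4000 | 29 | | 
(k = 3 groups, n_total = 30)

df_between = 2, df_within = 27. MS_between = 1053.0, MS_within = 70.15. F = 15.011, F_crit ≈ 3.354. Reject H₀.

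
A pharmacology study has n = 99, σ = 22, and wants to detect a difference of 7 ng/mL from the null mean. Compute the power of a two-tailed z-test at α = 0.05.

SE = σ/√n = 22/√99 = 2.211. Non-centrality λ = d/SE = 7/2.211 = 3.166. Power ≈ Φ(λ - z_{α/2}) = Φ(3.166 - 1.96) = Φ(1.206) = 0.886.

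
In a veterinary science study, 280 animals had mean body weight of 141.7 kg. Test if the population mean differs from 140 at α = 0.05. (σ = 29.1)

z = (x̄ - μ₀)/(σ/√n) = (141.7 - 140)/(29.1/√280) = 0.978. Critical value: ±1.96. Since |0.978| ≤ 1.96, Fail to reject H₀.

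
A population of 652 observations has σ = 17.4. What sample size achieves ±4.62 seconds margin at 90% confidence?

Without FPC: n₀ = (1.645×17.4/4.62)² = 38.384. With FPC: n = n₀N/(n₀+N-1) = 36.3 → n = 37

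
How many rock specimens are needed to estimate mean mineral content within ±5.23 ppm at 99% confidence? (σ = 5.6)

n = (z*σ/E)² = (2.576×5.6/5.23)² = 7.6 → n = 8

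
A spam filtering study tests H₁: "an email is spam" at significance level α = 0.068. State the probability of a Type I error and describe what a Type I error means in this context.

P(Type I error) = α = 0.068. A Type I error is rejecting H₀ when H₀ is actually true (false positive) — here, concluding that an email is spam when in fact this is not the case. Consequence: a legitimate email is sent to the spam folder and the user misses it.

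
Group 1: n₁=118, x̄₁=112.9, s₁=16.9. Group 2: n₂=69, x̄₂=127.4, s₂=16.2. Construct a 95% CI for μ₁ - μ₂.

Difference = -14.5. SE = √(16.9²/118 + 16.2²/69) = 2.495. CI = (-19.39, -9.61)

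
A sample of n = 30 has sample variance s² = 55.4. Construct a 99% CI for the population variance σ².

df = 29. χ²_{0.005} = 52.336, χ²_{0.995} = 13.121. CI for σ² = ((n-1)s²/χ²_{α/2}, (n-1)s²/χ²_{1-α/2}) = (29·55.4/52.336, 29·55.4/13.121) = (30.7, 122.44)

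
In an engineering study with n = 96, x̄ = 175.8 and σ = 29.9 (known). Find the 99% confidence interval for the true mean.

CI = x̄ ± z*(σ/√n) = 175.8 ± 2.576(29.9/√96) = 175.8 ± 7.86 = (167.94, 183.66)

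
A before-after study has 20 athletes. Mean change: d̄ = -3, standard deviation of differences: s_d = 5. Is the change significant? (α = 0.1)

t = d̄/(s_d/√n) = -3/(5/√20) = -2.683. df = 19, critical t = ±1.729. Reject H₀.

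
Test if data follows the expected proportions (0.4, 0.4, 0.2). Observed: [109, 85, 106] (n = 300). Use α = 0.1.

Expected: [120.0, 120.0, 60.0]. χ² = 46.483. df = 2, critical = 4.605. Reject H₀.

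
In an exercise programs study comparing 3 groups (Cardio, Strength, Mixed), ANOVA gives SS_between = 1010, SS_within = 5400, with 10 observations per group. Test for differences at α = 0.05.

df_between = 2, df_within = 27. F = MS_between/MS_within = 505.0/200.0 = 2.525. F_crit ≈ 3.354. Fail to reject H₀.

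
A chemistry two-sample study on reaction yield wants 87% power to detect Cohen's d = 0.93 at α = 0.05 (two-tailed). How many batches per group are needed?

z_{α/2} = 1.96, z_β = Φ⁻¹(0.87) = 1.126. For large effect (d = 0.93): n per group = 2(z_{α/2} + z_β)²/d² = 2(1.96 + 1.126)²/0.93² = 22.02 → 23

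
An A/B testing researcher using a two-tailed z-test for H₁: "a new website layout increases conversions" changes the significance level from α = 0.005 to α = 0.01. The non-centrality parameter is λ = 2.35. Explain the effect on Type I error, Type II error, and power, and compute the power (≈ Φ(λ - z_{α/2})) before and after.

Increasing α from 0.005 to 0.01:
• Type I error rate increases (α is the Type I rate by definition).
• Critical value moves from z_{α/2} = 2.807 to 2.576, so power = Φ(λ - z_{α/2}) goes from Φ(2.35 - 2.807) = 0.324 to Φ(2.35 - 2.576) = 0.411.
• Type II error rate β = 1 - power therefore decreases (0.676 → 0.589).
Appropriate when false negatives are costly — here, discarding a layout that would have improved conversions — lost revenue.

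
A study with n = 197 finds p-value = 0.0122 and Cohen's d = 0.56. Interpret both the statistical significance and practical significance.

Statistically significant (p = 0.0122 < 0.05). Cohen's d = 0.56 indicates a medium effect size. Both statistical and practical significance should be considered.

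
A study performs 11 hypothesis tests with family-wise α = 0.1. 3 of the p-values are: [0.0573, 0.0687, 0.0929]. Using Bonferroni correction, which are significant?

Bonferroni α = 0.1/11 = 0.00909. None of the given p-values are significant.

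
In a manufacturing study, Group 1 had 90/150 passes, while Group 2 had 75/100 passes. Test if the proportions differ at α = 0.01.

p̂₁ = 0.6, p̂₂ = 0.75, pooled p̂ = 0.66. z = -2.453. Critical: ±2.576. Fail to reject H₀.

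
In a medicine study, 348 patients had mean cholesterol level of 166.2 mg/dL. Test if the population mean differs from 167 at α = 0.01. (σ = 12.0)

z = (x̄ - μ₀)/(σ/√n) = (166.2 - 167)/(12.0/√348) = -1.244. Critical value: ±2.576. Since |-1.244| ≤ 2.576, Fail to reject H₀.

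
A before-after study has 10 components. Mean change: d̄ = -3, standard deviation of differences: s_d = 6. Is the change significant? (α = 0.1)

t = d̄/(s_d/√n) = -3/(6/√10) = -1.581. df = 9, critical t = ±1.833. Fail to reject H₀.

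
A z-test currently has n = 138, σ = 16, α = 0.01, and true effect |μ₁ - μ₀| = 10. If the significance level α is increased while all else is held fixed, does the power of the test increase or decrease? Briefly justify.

Power increases: a larger α lowers the critical value, so more of the H₁ sampling distribution falls in the rejection region.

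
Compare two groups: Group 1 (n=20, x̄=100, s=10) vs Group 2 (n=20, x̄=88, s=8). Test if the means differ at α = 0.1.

Pooled sp = 9.06. t = 4.191, df = 38. Critical t = ±1.686. Reject H₀.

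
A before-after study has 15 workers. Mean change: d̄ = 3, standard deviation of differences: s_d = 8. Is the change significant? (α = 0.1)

t = d̄/(s_d/√n) = 3/(8/√15) = 1.452. df = 14, critical t = ±1.761. Fail to reject H₀.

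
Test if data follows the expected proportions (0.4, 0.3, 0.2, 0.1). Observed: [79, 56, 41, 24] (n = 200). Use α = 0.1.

Expected: [80.0, 60.0, 40.0, 20.0]. χ² = 1.104. df = 3, critical = 6.251. Fail to reject H₀.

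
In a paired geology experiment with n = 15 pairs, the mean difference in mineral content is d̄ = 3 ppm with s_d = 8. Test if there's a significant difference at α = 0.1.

t = d̄/(s_d/√n) = 3/(8/√15) = 1.452. df = 14, critical t = ±1.761. Fail to reject H₀.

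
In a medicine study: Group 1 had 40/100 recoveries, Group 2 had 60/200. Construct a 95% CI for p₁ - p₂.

p̂₁ = 0.4, p̂₂ = 0.3. Difference = 0.1. CI = (-0.015, 0.215)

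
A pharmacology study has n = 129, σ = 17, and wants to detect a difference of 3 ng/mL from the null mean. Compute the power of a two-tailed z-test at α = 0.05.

SE = σ/√n = 17/√129 = 1.497. Non-centrality λ = d/SE = 3/1.497 = 2.004. Power ≈ Φ(λ - z_{α/2}) = Φ(2.004 - 1.96) = Φ(0.044) = 0.518.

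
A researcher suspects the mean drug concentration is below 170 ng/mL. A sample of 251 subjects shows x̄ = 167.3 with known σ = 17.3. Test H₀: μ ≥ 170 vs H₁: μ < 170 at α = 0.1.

z = -2.473. Critical value: -1.28. Reject H₀.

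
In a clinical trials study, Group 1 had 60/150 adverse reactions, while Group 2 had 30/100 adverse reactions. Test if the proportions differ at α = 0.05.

p̂₁ = 0.4, p̂₂ = 0.3, pooled p̂ = 0.36. z = 1.614. Critical: ±1.96. Fail to reject H₀.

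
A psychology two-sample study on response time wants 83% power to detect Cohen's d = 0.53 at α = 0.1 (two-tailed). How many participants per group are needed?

z_{α/2} = 1.645, z_β = Φ⁻¹(0.83) = 0.954. For medium effect (d = 0.53): n per group = 2(z_{α/2} + z_β)²/d² = 2(1.645 + 0.954)²/0.53² = 48.1 → 49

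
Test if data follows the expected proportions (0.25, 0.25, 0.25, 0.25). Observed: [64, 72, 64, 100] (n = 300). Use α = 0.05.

Expected: [75.0, 75.0, 75.0, 75.0]. χ² = 11.68. df = 3, critical = 7.815. Reject H₀.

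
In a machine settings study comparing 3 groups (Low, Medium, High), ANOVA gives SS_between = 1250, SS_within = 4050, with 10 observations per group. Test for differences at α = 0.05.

df_between = 2, df_within = 27. F = MS_between/MS_within = 625.0/150.0 = 4.167. F_crit ≈ 3.354. Reject H₀. At least one mean differs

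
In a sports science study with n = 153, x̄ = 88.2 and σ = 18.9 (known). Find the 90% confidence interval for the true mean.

CI = x̄ ± z*(σ/√n) = 88.2 ± 1.645(18.9/√153) = 88.2 ± 2.51 = (85.69, 90.71)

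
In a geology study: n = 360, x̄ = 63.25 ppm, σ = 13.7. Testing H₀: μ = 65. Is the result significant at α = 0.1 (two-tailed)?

z = (63.25 - 65)/(13.7/√360) = -2.424. Since |z| > 1.645, significant at α = 0.1.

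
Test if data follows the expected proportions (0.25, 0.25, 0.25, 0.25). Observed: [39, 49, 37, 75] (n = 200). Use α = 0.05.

Expected: [50.0, 50.0, 50.0, 50.0]. χ² = 18.32. df = 3, critical = 7.815. Reject H₀.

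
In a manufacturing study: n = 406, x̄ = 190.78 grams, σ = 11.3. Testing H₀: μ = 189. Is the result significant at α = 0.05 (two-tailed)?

z = (190.78 - 189)/(11.3/√406) = 3.174. Since |z| > 1.96, significant at α = 0.05.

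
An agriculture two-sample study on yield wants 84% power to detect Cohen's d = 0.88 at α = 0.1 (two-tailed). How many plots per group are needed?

z_{α/2} = 1.645, z_β = Φ⁻¹(0.84) = 0.994. For large effect (d = 0.88): n per group = 2(z_{α/2} + z_β)²/d² = 2(1.645 + 0.994)²/0.88² = 18.0 → 18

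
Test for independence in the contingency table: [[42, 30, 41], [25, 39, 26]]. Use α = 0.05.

χ² = 6.321. df = 2, critical = 5.991. Reject H₀. Variables are dependent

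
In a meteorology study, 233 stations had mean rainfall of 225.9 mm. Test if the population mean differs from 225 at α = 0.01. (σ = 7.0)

z = (x̄ - μ₀)/(σ/√n) = (225.9 - 225)/(7.0/√233) = 1.963. Critical value: ±2.576. Since |1.963| ≤ 2.576, Fail to reject H₀.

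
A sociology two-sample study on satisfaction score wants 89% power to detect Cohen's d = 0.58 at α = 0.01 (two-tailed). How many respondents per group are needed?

z_{α/2} = 2.576, z_β = Φ⁻¹(0.89) = 1.227. For medium effect (d = 0.58): n per group = 2(z_{α/2} + z_β)²/d² = 2(2.576 + 1.227)²/0.58² = 86.0 → 86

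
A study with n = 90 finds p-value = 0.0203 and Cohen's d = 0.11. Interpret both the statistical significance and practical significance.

Statistically significant (p = 0.0203 < 0.05). Cohen's d = 0.11 indicates a very small effect size. Both statistical and practical significance should be considered.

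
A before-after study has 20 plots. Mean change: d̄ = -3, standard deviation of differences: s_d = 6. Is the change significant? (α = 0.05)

t = d̄/(s_d/√n) = -3/(6/√20) = -2.236. df = 19, critical t = ±2.093. Reject H₀.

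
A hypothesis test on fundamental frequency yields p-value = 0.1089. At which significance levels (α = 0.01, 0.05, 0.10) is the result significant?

p = 0.1089. Not significant at any of the given levels.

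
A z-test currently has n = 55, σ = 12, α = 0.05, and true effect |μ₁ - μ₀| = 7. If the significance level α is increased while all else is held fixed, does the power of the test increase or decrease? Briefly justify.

Power increases: a larger α lowers the critical value, so more of the H₁ sampling distribution falls in the rejection region.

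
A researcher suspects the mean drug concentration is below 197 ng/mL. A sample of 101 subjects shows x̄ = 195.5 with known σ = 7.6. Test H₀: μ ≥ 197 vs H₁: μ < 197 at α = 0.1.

z = -1.984. Critical value: -1.28. Reject H₀.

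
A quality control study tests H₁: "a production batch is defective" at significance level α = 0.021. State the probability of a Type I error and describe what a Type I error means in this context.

P(Type I error) = α = 0.021. A Type I error is rejecting H₀ when H₀ is actually true (false positive) — here, concluding that a production batch is defective when in fact this is not the case. Consequence: scrapping a good batch — wasted material and cost for no reason.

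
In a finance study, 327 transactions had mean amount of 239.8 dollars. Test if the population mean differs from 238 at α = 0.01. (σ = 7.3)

z = (x̄ - μ₀)/(σ/√n) = (239.8 - 238)/(7.3/√327) = 4.459. Critical value: ±2.576. Since |4.459| > 2.576, Reject H₀.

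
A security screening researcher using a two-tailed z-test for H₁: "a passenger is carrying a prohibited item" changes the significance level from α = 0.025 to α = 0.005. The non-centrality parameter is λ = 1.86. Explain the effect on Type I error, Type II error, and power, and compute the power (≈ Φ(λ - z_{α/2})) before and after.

Decreasing α from 0.025 to 0.005:
• Type I error rate decreases (α is the Type I rate by definition).
• Critical value moves from z_{α/2} = 2.241 to 2.807, so power = Φ(λ - z_{α/2}) goes from Φ(1.86 - 2.241) = 0.352 to Φ(1.86 - 2.807) = 0.172.
• Type II error rate β = 1 - power therefore increases (0.648 → 0.828).
Appropriate when false positives are costly — here, detaining an innocent passenger — delay and inconvenience.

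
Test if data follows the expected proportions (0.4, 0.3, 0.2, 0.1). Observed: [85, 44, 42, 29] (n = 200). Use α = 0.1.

Expected: [80.0, 60.0, 40.0, 20.0]. χ² = 8.729. df = 3, critical = 6.251. Reject H₀.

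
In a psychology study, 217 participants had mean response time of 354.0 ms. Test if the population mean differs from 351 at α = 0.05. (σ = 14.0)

z = (x̄ - μ₀)/(σ/√n) = (354.0 - 351)/(14.0/√217) = 3.157. Critical value: ±1.96. Since |3.157| > 1.96, Reject H₀.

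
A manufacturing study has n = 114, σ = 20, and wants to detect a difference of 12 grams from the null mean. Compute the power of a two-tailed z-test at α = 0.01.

SE = σ/√n = 20/√114 = 1.873. Non-centrality λ = d/SE = 12/1.873 = 6.406. Power ≈ Φ(λ - z_{α/2}) = Φ(6.406 - 2.576) = Φ(3.83) = 1.0.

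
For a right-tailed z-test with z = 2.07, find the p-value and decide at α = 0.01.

p = P(Z > 2.07) = 1 - Φ(2.07) ≈ 0.0192. Since p ≥ 0.01, fail to reject H₀ (not significant) at α = 0.01.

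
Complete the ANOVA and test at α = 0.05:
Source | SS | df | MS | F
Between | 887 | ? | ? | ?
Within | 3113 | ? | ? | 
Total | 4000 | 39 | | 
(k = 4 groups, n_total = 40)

df_between = 3, df_within = 36. MS_between = 295.67, MS_within = 86.47. F = 3.419, F_crit ≈ 2.866. Reject H₀.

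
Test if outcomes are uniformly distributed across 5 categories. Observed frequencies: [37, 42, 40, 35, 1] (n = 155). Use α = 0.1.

Expected = 31 each. χ² = Σ(O-E)²/E = 37.226. df = 4, critical value = 7.779. Reject H₀.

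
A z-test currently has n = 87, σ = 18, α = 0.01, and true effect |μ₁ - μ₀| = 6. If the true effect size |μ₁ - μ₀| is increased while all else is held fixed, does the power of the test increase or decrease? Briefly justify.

Power increases: a larger true effect increases the non-centrality λ = |μ₁ - μ₀|/(σ/√n).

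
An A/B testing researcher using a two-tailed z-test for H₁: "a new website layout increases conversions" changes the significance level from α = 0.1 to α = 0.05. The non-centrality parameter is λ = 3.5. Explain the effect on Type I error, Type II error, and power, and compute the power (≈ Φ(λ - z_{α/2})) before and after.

Decreasing α from 0.1 to 0.05:
• Type I error rate decreases (α is the Type I rate by definition).
• Critical value moves from z_{α/2} = 1.645 to 1.96, so power = Φ(λ - z_{α/2}) goes from Φ(3.5 - 1.645) = 0.968 to Φ(3.5 - 1.96) = 0.938.
• Type II error rate β = 1 - power therefore increases (0.032 → 0.062).
Appropriate when false positives are costly — here, rolling out a layout that doesn't actually help — wasted engineering effort.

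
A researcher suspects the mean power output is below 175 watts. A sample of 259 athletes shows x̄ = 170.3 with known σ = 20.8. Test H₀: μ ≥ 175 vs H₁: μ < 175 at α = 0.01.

z = -3.637. Critical value: -2.33. Reject H₀.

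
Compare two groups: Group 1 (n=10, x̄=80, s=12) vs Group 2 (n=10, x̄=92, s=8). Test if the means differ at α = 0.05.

Pooled sp = 10.2. t = -2.631, df = 18. Critical t = ±2.101. Reject H₀.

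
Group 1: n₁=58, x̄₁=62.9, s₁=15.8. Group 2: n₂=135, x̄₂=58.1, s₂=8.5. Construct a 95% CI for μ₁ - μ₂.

Difference = 4.8. SE = √(15.8²/58 + 8.5²/135) = 2.2. CI = (0.49, 9.11)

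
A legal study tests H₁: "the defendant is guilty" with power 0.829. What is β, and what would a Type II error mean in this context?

β = 1 - power = 1 - 0.829 = 0.171. A Type II error is failing to reject H₀ when H₀ is false (false negative) — here, failing to conclude that the defendant is guilty when in fact it is true. Consequence: acquitting a guilty person.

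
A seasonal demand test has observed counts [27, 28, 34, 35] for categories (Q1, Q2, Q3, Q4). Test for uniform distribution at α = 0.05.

Expected = 31 each. χ² = Σ(O-E)²/E = 1.613. df = 3, critical value = 7.815. Fail to reject H₀.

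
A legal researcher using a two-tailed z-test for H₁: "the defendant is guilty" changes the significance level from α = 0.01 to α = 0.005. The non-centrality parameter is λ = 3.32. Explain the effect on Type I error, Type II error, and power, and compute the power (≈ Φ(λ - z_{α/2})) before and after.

Decreasing α from 0.01 to 0.005:
• Type I error rate decreases (α is the Type I rate by definition).
• Critical value moves from z_{α/2} = 2.576 to 2.807, so power = Φ(λ - z_{α/2}) goes from Φ(3.32 - 2.576) = 0.772 to Φ(3.32 - 2.807) = 0.696.
• Type II error rate β = 1 - power therefore increases (0.228 → 0.304).
Appropriate when false positives are costly — here, convicting an innocent person.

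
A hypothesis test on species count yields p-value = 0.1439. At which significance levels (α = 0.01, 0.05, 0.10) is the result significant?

p = 0.1439. Not significant at any of the given levels.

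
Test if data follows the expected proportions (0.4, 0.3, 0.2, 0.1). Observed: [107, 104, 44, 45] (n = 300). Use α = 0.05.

Expected: [120.0, 90.0, 60.0, 30.0]. χ² = 15.353. df = 3, critical = 7.815. Reject H₀.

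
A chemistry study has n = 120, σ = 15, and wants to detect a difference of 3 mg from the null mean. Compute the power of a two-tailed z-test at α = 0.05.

SE = σ/√n = 15/√120 = 1.369. Non-centrality λ = d/SE = 3/1.369 = 2.191. Power ≈ Φ(λ - z_{α/2}) = Φ(2.191 - 1.96) = Φ(0.231) = 0.591.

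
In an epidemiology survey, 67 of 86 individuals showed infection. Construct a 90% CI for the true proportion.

p̂ = 0.779. CI = p̂ ± z*√(p̂(1-p̂)/n) = (0.705, 0.853)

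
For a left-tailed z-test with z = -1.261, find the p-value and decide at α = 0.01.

p = P(Z < -1.261) = Φ(-1.261) ≈ 0.1037. Since p ≥ 0.01, fail to reject H₀ (not significant) at α = 0.01.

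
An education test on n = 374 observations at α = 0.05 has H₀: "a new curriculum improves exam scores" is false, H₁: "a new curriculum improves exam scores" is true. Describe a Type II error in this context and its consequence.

Type II error: failing to reject H₀ when it is false — concluding that a new curriculum improves exam scores is not supported when in fact it is. Consequence: keeping the old curriculum when the new one would have helped students.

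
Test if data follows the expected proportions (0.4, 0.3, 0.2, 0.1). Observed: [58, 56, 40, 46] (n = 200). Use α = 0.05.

Expected: [80.0, 60.0, 40.0, 20.0]. χ² = 40.117. df = 3, critical = 7.815. Reject H₀.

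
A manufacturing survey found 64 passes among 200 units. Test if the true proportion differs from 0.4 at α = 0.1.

p̂ = 0.32, p₀ = 0.4. z = (p̂ - p₀)/√(p₀(1-p₀)/n) = -2.309. Critical: ±1.645. Reject H₀.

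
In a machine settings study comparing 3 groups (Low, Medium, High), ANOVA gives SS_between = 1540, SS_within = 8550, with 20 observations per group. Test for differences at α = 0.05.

df_between = 2, df_within = 57. F = MS_between/MS_within = 770.0/150.0 = 5.133. F_crit ≈ 3.159. Reject H₀. At least one mean differs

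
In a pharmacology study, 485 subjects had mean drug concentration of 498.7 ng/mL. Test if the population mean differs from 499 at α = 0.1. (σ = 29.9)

z = (x̄ - μ₀)/(σ/√n) = (498.7 - 499)/(29.9/√485) = -0.221. Critical value: ±1.645. Since |-0.221| ≤ 1.645, Fail to reject H₀.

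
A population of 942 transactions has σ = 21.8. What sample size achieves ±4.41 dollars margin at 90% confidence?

Without FPC: n₀ = (1.645×21.8/4.41)² = 66.125. With FPC: n = n₀N/(n₀+N-1) = 61.8 → n = 62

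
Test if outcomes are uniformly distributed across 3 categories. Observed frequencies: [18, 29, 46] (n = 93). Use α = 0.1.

Expected = 31 each. χ² = Σ(O-E)²/E = 12.839. df = 2, critical value = 4.605. Reject H₀.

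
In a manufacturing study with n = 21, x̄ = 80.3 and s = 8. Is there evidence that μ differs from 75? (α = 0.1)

t = (x̄ - μ₀)/(s/√n) = (80.3 - 75)/(8/√21) = 3.036. df = 20, critical t = ±1.725. Reject H₀.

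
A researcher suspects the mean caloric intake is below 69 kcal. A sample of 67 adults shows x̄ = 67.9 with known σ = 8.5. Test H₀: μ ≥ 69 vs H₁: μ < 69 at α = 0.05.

z = -1.059. Critical value: -1.645. Fail to reject H₀.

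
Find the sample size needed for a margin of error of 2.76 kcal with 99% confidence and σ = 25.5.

n = (z*σ/E)² = (2.576×25.5/2.76)² = 566.4 → n = 567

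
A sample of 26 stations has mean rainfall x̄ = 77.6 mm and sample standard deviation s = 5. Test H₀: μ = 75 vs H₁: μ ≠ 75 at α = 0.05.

t = (x̄ - μ₀)/(s/√n) = (77.6 - 75)/(5/√26) = 2.651. df = 25, critical t = ±2.06. Reject H₀.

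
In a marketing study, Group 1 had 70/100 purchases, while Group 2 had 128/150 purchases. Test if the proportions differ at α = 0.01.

p̂₁ = 0.7, p̂₂ = 0.853, pooled p̂ = 0.792. z = -2.926. Critical: ±2.576. Reject H₀.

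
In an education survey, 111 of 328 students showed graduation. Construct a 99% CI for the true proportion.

p̂ = 0.338. CI = p̂ ± z*√(p̂(1-p̂)/n) = (0.271, 0.406)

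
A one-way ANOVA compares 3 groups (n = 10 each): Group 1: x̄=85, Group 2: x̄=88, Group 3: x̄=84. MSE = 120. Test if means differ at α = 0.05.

Grand mean = 85.67. SS_between = 86.67, MS_between = 43.33. F = 0.361, F_crit ≈ 3.354. Fail to reject H₀.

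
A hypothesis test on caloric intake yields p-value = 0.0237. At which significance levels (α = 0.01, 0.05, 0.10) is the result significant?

p = 0.0237. Significant at: α = 0.05, 0.1.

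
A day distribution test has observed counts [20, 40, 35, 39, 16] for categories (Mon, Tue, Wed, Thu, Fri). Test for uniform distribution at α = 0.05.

Expected = 30 each. χ² = Σ(O-E)²/E = 16.733. df = 4, critical value = 9.488. Reject H₀.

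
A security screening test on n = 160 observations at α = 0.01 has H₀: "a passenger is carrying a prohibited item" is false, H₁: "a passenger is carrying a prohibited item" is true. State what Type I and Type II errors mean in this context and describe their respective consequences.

Type I (false positive): concluding that a passenger is carrying a prohibited item when it is not — detaining an innocent passenger — delay and inconvenience. Type II (false negative): failing to conclude that a passenger is carrying a prohibited item when it is — letting a prohibited item through — security breach. Which is costlier depends on domain priorities and is a judgement call rather than a statistical fact.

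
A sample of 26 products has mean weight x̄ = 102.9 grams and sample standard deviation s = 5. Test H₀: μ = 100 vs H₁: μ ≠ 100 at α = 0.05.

t = (x̄ - μ₀)/(s/√n) = (102.9 - 100)/(5/√26) = 2.957. df = 25, critical t = ±2.06. Reject H₀.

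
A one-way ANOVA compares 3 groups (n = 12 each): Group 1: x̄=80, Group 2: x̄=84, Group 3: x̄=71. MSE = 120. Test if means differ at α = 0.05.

Grand mean = 78.33. SS_between = 1064.0, MS_between = 532.0. F = 4.433, F_crit ≈ 3.285. Reject H₀.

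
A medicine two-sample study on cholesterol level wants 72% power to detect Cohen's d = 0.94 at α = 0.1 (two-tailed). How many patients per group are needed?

z_{α/2} = 1.645, z_β = Φ⁻¹(0.72) = 0.583. For large effect (d = 0.94): n per group = 2(z_{α/2} + z_β)²/d² = 2(1.645 + 0.583)²/0.94² = 11.2 → 12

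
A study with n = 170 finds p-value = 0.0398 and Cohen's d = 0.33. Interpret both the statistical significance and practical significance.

Statistically significant (p = 0.0398 < 0.05). Cohen's d = 0.33 indicates a small effect size. Both statistical and practical significance should be considered.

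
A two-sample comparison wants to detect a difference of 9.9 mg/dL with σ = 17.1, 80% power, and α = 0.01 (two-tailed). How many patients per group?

n per group = 2(z_α/2 + z_β)²σ²/d² = 2×(2.576 + 0.84)²×17.1²/9.9² = 69.6 → n = 70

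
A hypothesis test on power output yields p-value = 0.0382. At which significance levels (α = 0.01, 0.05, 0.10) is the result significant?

p = 0.0382. Significant at: α = 0.05, 0.1.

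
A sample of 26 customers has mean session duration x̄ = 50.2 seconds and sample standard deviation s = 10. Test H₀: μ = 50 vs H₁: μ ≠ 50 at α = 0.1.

t = (x̄ - μ₀)/(s/√n) = (50.2 - 50)/(10/√26) = 0.102. df = 25, critical t = ±1.708. Fail to reject H₀.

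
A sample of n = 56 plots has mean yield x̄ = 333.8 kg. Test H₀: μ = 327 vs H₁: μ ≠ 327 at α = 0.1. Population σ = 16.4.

z = (x̄ - μ₀)/(σ/√n) = (333.8 - 327)/(16.4/√56) = 3.103. Critical value: ±1.645. Since |3.103| > 1.645, Reject H₀.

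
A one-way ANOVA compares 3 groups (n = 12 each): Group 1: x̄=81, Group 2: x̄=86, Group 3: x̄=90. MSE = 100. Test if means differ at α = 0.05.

Grand mean = 85.67. SS_between = 488.0, MS_between = 244.0. F = 2.44, F_crit ≈ 3.285. Fail to reject H₀.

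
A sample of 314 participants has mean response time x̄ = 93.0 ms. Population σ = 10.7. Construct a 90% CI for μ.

CI = x̄ ± z*(σ/√n) = 93.0 ± 1.645(10.7/√314) = 93.0 ± 0.99 = (92.01, 93.99)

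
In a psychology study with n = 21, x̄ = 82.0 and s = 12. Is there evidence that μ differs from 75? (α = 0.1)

t = (x̄ - μ₀)/(s/√n) = (82.0 - 75)/(12/√21) = 2.673. df = 20, critical t = ±1.725. Reject H₀.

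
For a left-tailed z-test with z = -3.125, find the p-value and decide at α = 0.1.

p = P(Z < -3.125) = Φ(-3.125) ≈ 0.0009. Since p < 0.1, reject H₀ (significant) at α = 0.1.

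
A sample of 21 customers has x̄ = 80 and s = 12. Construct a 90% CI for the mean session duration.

CI = x̄ ± t*(s/√n) = 80 ± 1.725(12/√21) = (75.48, 84.52)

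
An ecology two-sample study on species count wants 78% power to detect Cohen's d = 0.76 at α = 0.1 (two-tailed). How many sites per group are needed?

z_{α/2} = 1.645, z_β = Φ⁻¹(0.78) = 0.772. For medium effect (d = 0.76): n per group = 2(z_{α/2} + z_β)²/d² = 2(1.645 + 0.772)²/0.76² = 20.2 → 21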